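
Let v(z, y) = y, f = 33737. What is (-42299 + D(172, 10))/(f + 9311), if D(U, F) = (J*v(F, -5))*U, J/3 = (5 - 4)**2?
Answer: -44879/43048 ≈ -1.0425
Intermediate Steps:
J = 3 (J = 3*(5 - 4)**2 = 3*1**2 = 3*1 = 3)
D(U, F) = -15*U (D(U, F) = (3*(-5))*U = -15*U)
(-42299 + D(172, 10))/(f + 9311) = (-42299 - 15*172)/(33737 + 9311) = (-42299 - 2580)/43048 = -44879*1/43048 = -44879/43048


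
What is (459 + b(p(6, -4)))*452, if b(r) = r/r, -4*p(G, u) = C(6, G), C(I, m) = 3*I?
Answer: 207920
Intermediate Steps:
p(G, u) = -9/2 (p(G, u) = -3*6/4 = -¼*18 = -9/2)
b(r) = 1
(459 + b(p(6, -4)))*452 = (459 + 1)*452 = 460*452 = 207920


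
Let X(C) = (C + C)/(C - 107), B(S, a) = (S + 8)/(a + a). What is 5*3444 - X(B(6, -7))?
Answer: 929879/54 ≈ 17220.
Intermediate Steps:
B(S, a) = (8 + S)/(2*a) (B(S, a) = (8 + S)/((2*a)) = (8 + S)*(1/(2*a)) = (8 + S)/(2*a))
X(C) = 2*C/(-107 + C) (X(C) = (2*C)/(-107 + C) = 2*C/(-107 + C))
5*3444 - X(B(6, -7)) = 5*3444 - 2*(½)*(8 + 6)/(-7)/(-107 + (½)*(8 + 6)/(-7)) = 17220 - 2*(½)*(-⅐)*14/(-107 + (½)*(-⅐)*14) = 17220 - 2*(-1)/(-107 - 1) = 17220 - 2*(-1)/(-108) = 17220 - 2*(-1)*(-1)/108 = 17220 - 1*1/54 = 17220 - 1/54 = 929879/54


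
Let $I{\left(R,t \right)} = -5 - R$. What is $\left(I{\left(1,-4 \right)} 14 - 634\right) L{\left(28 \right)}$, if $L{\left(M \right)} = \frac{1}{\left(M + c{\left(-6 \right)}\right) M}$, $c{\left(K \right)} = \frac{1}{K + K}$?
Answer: $- \frac{2154}{2345} \approx -0.91855$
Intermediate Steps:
$c{\left(K \right)} = \frac{1}{2 K}$
$L{\left(M \right)} = \frac{1}{M \left(- \frac{1}{12} + M\right)}$ ($L{\left(M \right)} = \frac{1}{\left(M + \frac{1}{2 \left(-6\right)}\right) M} = \frac{1}{\left(M + \frac{1}{2} \left(- \frac{1}{6}\right)\right) M} = \frac{1}{\left(M - \frac{1}{12}\right) M} = \frac{1}{\left(- \frac{1}{12} + M\right) M} = \frac{1}{M \left(- \frac{1}{12} + M\right)}$)
$\left(I{\left(1,-4 \right)} 14 - 634\right) L{\left(28 \right)} = \left(\left(-5 - 1\right) 14 - 634\right) \frac{12}{28 \left(-1 + 12 \cdot 28\right)} = \left(\left(-5 - 1\right) 14 - 634\right) 12 \cdot \frac{1}{28} \frac{1}{-1 + 336} = \left(\left(-6\right) 14 - 634\right) 12 \cdot \frac{1}{28} \cdot \frac{1}{335} = \left(-84 - 634\right) 12 \cdot \frac{1}{28} \cdot \frac{1}{335} = \left(-718\right) \frac{3}{2345} = - \frac{2154}{2345}$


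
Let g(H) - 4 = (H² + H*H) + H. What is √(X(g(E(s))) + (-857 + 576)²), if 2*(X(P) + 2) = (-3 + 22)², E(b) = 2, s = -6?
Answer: √316558/2 ≈ 281.32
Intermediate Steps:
g(H) = 4 + H + 2*H² (g(H) = 4 + ((H² + H*H) + H) = 4 + ((H² + H²) + H) = 4 + (2*H² + H) = 4 + (H + 2*H²) = 4 + H + 2*H²)
X(P) = 357/2 (X(P) = -2 + (-3 + 22)²/2 = -2 + (½)*19² = -2 + (½)*361 = -2 + 361/2 = 357/2)
√(X(g(E(s))) + (-857 + 576)²) = √(357/2 + (-857 + 576)²) = √(357/2 + (-281)²) = √(357/2 + 78961) = √(158279/2) = √316558/2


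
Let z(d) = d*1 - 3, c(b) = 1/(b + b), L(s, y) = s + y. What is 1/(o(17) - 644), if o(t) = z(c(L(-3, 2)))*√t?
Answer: -368/236873 + 2*√17/236873 ≈ -0.0015188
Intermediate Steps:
c(b) = 1/(2*b)
z(d) = -3 + d (z(d) = d - 3 = -3 + d)
o(t) = -7*√t/2 (o(t) = (-3 + 1/(2*(-3 + 2)))*√t = (-3 + (½)/(-1))*√t = (-3 + (½)*(-1))*√t = (-3 - ½)*√t = -7*√t/2)
1/(o(17) - 644) = 1/(-7*√17/2 - 644) = 1/(-644 - 7*√17/2)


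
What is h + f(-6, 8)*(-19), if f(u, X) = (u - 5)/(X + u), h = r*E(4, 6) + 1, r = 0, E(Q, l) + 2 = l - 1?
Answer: 211/2 ≈ 105.50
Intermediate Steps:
E(Q, l) = -3 + l (E(Q, l) = -2 + (l - 1) = -2 + (-1 + l) = -3 + l)
h = 1 (h = 0*(-3 + 6) + 1 = 0*3 + 1 = 0 + 1 = 1)
f(u, X) = (-5 + u)/(X + u)
h + f(-6, 8)*(-19) = 1 + ((-5 - 6)/(8 - 6))*(-19) = 1 + (-11/2)*(-19) = 1 + ((½)*(-11))*(-19) = 1 - 11/2*(-19) = 1 + 209/2 = 211/2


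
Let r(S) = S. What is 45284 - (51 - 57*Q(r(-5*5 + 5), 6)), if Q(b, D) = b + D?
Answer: 44435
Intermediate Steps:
Q(b, D) = D + b
45284 - (51 - 57*Q(r(-5*5 + 5), 6)) = 45284 - (51 - 57*(6 + (-5*5 + 5))) = 45284 - (51 - 57*(6 + (-25 + 5))) = 45284 - (51 - 57*(6 - 20)) = 45284 - (51 - 57*(-14)) = 45284 - (51 + 798) = 45284 - 1*849 = 45284 - 849 = 44435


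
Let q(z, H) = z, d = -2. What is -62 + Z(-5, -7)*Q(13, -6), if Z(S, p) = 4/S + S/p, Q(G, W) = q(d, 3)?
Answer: -2164/35 ≈ -61.829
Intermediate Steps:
Q(G, W) = -2
-62 + Z(-5, -7)*Q(13, -6) = -62 + (4/(-5) - 5/(-7))*(-2) = -62 + (4*(-⅕) - 5*(-⅐))*(-2) = -62 + (-⅘ + 5/7)*(-2) = -62 - 3/35*(-2) = -62 + 6/35 = -2164/35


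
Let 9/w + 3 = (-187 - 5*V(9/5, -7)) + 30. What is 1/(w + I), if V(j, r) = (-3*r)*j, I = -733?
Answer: -349/255826 ≈ -0.0013642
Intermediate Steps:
V(j, r) = -3*j*r
w = -9/349 (w = 9/(-3 + ((-187 - (-15)*9/5*(-7)) + 30)) = 9/(-3 + ((-187 - (-15)*9*(⅕)*(-7)) + 30)) = 9/(-3 + ((-187 - (-15)*9*(-7)/5) + 30)) = 9/(-3 + ((-187 - 5*189/5) + 30)) = 9/(-3 + ((-187 - 189) + 30)) = 9/(-3 + (-376 + 30)) = 9/(-3 - 346) = 9/(-349) = 9*(-1/349) = -9/349 ≈ -0.025788)
1/(w + I) = 1/(-9/349 - 733) = 1/(-255826/349) = -349/255826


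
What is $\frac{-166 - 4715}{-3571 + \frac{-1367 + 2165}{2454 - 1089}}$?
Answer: $\frac{105755}{77359} \approx 1.3671$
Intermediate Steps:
$\frac{-166 - 4715}{-3571 + \frac{-1367 + 2165}{2454 - 1089}} = - \frac{4881}{-3571 + \frac{798}{1365}} = - \frac{4881}{-3571 + 798 \cdot \frac{1}{1365}} = - \frac{4881}{-3571 + \frac{38}{65}} = - \frac{4881}{- \frac{232077}{65}} = \left(-4881\right) \left(- \frac{65}{232077}\right) = \frac{105755}{77359}$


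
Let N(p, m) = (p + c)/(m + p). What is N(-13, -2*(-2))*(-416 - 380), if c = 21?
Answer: 6368/9 ≈ 707.56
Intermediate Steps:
N(p, m) = (21 + p)/(m + p) (N(p, m) = (p + 21)/(m + p) = (21 + p)/(m + p))
N(-13, -2*(-2))*(-416 - 380) = ((21 - 13)/(-2*(-2) - 13))*(-416 - 380) = (8/(4 - 13))*(-796) = (8/(-9))*(-796) = -1/9*8*(-796) = -8/9*(-796) = 6368/9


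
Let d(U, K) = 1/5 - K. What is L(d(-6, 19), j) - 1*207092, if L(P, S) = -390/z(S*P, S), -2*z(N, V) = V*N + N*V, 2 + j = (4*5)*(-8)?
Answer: -85147118677/411156 ≈ -2.0709e+5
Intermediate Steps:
d(U, K) = 1/5 - K
j = -162 (j = -2 + (4*5)*(-8) = -2 + 20*(-8) = -2 - 160 = -162)
z(N, V) = -N*V (z(N, V) = -(V*N + N*V)/2 = -(N*V + N*V)/2 = -N*V)
L(P, S) = 390/(P*S**2) (L(P, S) = -390*(-1/(P*S**2)) = -(-390)/(P*S**2) = 390/(P*S**2))
L(d(-6, 19), j) - 1*207092 = 390/((1/5 - 1*19)*(-162)**2) - 1*207092 = 390*(1/26244)/(1/5 - 19) - 207092 = 390*(1/26244)/(-94/5) - 207092 = 390*(-5/94)*(1/26244) - 207092 = -325/411156 - 207092 = -85147118677/411156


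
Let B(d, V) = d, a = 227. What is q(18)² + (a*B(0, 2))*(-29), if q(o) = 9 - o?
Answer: 81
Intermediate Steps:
q(18)² + (a*B(0, 2))*(-29) = (9 - 1*18)² + (227*0)*(-29) = (9 - 18)² + 0*(-29) = (-9)² + 0 = 81 + 0 = 81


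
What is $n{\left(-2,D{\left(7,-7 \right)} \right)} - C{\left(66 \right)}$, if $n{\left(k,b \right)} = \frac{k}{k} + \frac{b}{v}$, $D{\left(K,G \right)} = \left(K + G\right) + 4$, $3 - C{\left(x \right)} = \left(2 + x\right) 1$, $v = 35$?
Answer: $\frac{2314}{35} \approx 66.114$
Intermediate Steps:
$C{\left(x \right)} = 1 - x$ ($C{\left(x \right)} = 3 - \left(2 + x\right) 1 = 3 - \left(2 + x\right) = 1 - x$)
$D{\left(K,G \right)} = 4 + G + K$ ($D{\left(K,G \right)} = \left(G + K\right) + 4 = 4 + G + K$)
$n{\left(k,b \right)} = 1 + \frac{b}{35}$ ($n{\left(k,b \right)} = \frac{k}{k} + \frac{b}{35} = 1 + b \frac{1}{35} = 1 + \frac{b}{35}$)
$n{\left(-2,D{\left(7,-7 \right)} \right)} - C{\left(66 \right)} = \left(1 + \frac{4 - 7 + 7}{35}\right) - \left(1 - 66\right) = \left(1 + \frac{1}{35} \cdot 4\right) - \left(1 - 66\right) = \left(1 + \frac{4}{35}\right) - -65 = \frac{39}{35} + 65 = \frac{2314}{35}$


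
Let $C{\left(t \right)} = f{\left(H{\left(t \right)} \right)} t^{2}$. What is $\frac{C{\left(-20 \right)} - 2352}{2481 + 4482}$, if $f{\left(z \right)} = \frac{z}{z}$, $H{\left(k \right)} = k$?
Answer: $- \frac{1952}{6963} \approx -0.28034$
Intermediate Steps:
$f{\left(z \right)} = 1$
$C{\left(t \right)} = t^{2}$ ($C{\left(t \right)} = 1 t^{2} = t^{2}$)
$\frac{C{\left(-20 \right)} - 2352}{2481 + 4482} = \frac{\left(-20\right)^{2} - 2352}{2481 + 4482} = \frac{400 - 2352}{6963} = \left(-1952\right) \frac{1}{6963} = - \frac{1952}{6963}$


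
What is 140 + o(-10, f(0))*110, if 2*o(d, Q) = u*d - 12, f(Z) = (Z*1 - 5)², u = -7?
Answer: 3330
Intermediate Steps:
f(Z) = (-5 + Z)² (f(Z) = (Z - 5)² = (-5 + Z)²)
o(d, Q) = -6 - 7*d/2 (o(d, Q) = (-7*d - 12)/2 = (-12 - 7*d)/2 = -6 - 7*d/2)
140 + o(-10, f(0))*110 = 140 + (-6 - 7/2*(-10))*110 = 140 + (-6 + 35)*110 = 140 + 29*110 = 140 + 3190 = 3330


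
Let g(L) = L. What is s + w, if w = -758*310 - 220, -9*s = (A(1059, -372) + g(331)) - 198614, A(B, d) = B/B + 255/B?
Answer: -677236939/3177 ≈ -2.1317e+5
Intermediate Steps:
A(B, d) = 1 + 255/B
s = 69993461/3177 (s = -(((255 + 1059)/1059 + 331) - 198614)/9 = -(((1/1059)*1314 + 331) - 198614)/9 = -((438/353 + 331) - 198614)/9 = -(117281/353 - 198614)/9 = -⅑*(-69993461/353) = 69993461/3177 ≈ 22031.)
w = -235200 (w = -234980 - 220 = -235200)
s + w = 69993461/3177 - 235200 = -677236939/3177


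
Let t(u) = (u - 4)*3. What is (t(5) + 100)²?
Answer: 10609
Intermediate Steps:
t(u) = -12 + 3*u (t(u) = (-4 + u)*3 = -12 + 3*u)
(t(5) + 100)² = ((-12 + 3*5) + 100)² = ((-12 + 15) + 100)² = (3 + 100)² = 103² = 10609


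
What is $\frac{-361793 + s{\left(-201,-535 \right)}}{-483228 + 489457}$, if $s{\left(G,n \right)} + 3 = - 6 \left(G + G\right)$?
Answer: $- \frac{359384}{6229} \approx -57.695$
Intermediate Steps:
$s{\left(G,n \right)} = -3 - 12 G$ ($s{\left(G,n \right)} = -3 - 6 \left(G + G\right) = -3 - 6 \cdot 2 G = -3 - 12 G$)
$\frac{-361793 + s{\left(-201,-535 \right)}}{-483228 + 489457} = \frac{-361793 - -2409}{-483228 + 489457} = \frac{-361793 + \left(-3 + 2412\right)}{6229} = \left(-361793 + 2409\right) \frac{1}{6229} = \left(-359384\right) \frac{1}{6229} = - \frac{359384}{6229}$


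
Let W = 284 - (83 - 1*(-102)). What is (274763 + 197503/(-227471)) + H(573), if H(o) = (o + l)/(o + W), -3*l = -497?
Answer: 15750168060707/57322692 ≈ 2.7476e+5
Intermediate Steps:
W = 99 (W = 284 - (83 + 102) = 284 - 1*185 = 284 - 185 = 99)
l = 497/3 (l = -⅓*(-497) = 497/3 ≈ 165.67)
H(o) = (497/3 + o)/(99 + o) (H(o) = (o + 497/3)/(o + 99) = (497/3 + o)/(99 + o))
(274763 + 197503/(-227471)) + H(573) = (274763 + 197503/(-227471)) + (497/3 + 573)/(99 + 573) = (274763 + 197503*(-1/227471)) + (2216/3)/672 = (274763 - 197503/227471) + (1/672)*(2216/3) = 62500416870/227471 + 277/252 = 15750168060707/57322692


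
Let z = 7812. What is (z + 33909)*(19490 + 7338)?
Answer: 1119290988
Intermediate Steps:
(z + 33909)*(19490 + 7338) = (7812 + 33909)*(19490 + 7338) = 41721*26828 = 1119290988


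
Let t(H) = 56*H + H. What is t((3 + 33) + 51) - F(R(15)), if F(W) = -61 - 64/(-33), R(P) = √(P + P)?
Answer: 165596/33 ≈ 5018.1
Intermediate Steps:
R(P) = √2*√P (R(P) = √(2*P) = √2*√P)
F(W) = -1949/33 (F(W) = -61 - 64*(-1)/33 = -61 - 1*(-64/33) = -61 + 64/33 = -1949/33)
t(H) = 57*H
t((3 + 33) + 51) - F(R(15)) = 57*((3 + 33) + 51) - 1*(-1949/33) = 57*(36 + 51) + 1949/33 = 57*87 + 1949/33 = 4959 + 1949/33 = 165596/33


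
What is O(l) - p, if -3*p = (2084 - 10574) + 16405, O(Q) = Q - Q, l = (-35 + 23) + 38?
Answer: 7915/3 ≈ 2638.3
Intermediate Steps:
l = 26 (l = -12 + 38 = 26)
O(Q) = 0
p = -7915/3 (p = -((2084 - 10574) + 16405)/3 = -(-8490 + 16405)/3 = -1/3*7915 = -7915/3 ≈ -2638.3)
O(l) - p = 0 - 1*(-7915/3) = 0 + 7915/3 = 7915/3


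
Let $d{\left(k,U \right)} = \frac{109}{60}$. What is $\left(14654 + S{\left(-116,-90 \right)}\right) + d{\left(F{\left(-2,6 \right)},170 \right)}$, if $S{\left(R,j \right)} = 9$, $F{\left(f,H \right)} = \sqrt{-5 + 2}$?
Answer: $\frac{879889}{60} \approx 14665.0$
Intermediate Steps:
$F{\left(f,H \right)} = i \sqrt{3}$ ($F{\left(f,H \right)} = \sqrt{-3} = i \sqrt{3}$)
$d{\left(k,U \right)} = \frac{109}{60}$ ($d{\left(k,U \right)} = 109 \cdot \frac{1}{60} = \frac{109}{60}$)
$\left(14654 + S{\left(-116,-90 \right)}\right) + d{\left(F{\left(-2,6 \right)},170 \right)} = \left(14654 + 9\right) + \frac{109}{60} = 14663 + \frac{109}{60} = \frac{879889}{60}$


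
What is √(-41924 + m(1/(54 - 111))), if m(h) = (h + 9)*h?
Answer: 2*I*√34052897/57 ≈ 204.75*I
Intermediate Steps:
m(h) = h*(9 + h) (m(h) = (9 + h)*h = h*(9 + h))
√(-41924 + m(1/(54 - 111))) = √(-41924 + (9 + 1/(54 - 111))/(54 - 111)) = √(-41924 + (9 + 1/(-57))/(-57)) = √(-41924 - (9 - 1/57)/57) = √(-41924 - 1/57*512/57) = √(-41924 - 512/3249) = √(-136211588/3249) = 2*I*√34052897/57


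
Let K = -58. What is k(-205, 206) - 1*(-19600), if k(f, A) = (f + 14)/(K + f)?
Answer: 5154991/263 ≈ 19601.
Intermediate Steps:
k(f, A) = (14 + f)/(-58 + f) (k(f, A) = (f + 14)/(-58 + f) = (14 + f)/(-58 + f))
k(-205, 206) - 1*(-19600) = (14 - 205)/(-58 - 205) - 1*(-19600) = -191/(-263) + 19600 = -1/263*(-191) + 19600 = 191/263 + 19600 = 5154991/263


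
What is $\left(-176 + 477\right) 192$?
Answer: $57792$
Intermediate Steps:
$\left(-176 + 477\right) 192 = 301 \cdot 192 = 57792$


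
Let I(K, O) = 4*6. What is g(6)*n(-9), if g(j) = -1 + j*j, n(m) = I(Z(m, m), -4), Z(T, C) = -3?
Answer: 840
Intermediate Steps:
I(K, O) = 24
n(m) = 24
g(j) = -1 + j²
g(6)*n(-9) = (-1 + 6²)*24 = (-1 + 36)*24 = 35*24 = 840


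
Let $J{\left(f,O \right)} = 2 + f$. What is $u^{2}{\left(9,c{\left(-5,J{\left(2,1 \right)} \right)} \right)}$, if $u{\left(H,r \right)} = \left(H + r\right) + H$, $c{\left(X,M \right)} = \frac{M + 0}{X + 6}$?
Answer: $484$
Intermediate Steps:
$c{\left(X,M \right)} = \frac{M}{6 + X}$
$u{\left(H,r \right)} = r + 2 H$
$u^{2}{\left(9,c{\left(-5,J{\left(2,1 \right)} \right)} \right)} = \left(\frac{2 + 2}{6 - 5} + 2 \cdot 9\right)^{2} = \left(\frac{4}{1} + 18\right)^{2} = \left(4 \cdot 1 + 18\right)^{2} = \left(4 + 18\right)^{2} = 22^{2} = 484$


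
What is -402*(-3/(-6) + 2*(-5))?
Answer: 3819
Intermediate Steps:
-402*(-3/(-6) + 2*(-5)) = -402*(-3*(-⅙) - 10) = -402*(½ - 10) = -402*(-19/2) = 3819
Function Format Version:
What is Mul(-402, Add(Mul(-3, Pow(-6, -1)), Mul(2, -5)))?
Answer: 3819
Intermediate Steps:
Mul(-402, Add(Mul(-3, Pow(-6, -1)), Mul(2, -5))) = Mul(-402, Add(Mul(-3, Rational(-1, 6)), -10)) = Mul(-402, Add(Rational(1, 2), -10)) = Mul(-402, Rational(-19, 2)) = 3819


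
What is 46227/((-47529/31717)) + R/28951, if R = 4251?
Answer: -1088390411770/35282361 ≈ -30848.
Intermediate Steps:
46227/((-47529/31717)) + R/28951 = 46227/((-47529/31717)) + 4251/28951 = 46227/((-47529*1/31717)) + 4251*(1/28951) = 46227/(-47529/31717) + 327/2227 = 46227*(-31717/47529) + 327/2227 = -488727253/15843 + 327/2227 = -1088390411770/35282361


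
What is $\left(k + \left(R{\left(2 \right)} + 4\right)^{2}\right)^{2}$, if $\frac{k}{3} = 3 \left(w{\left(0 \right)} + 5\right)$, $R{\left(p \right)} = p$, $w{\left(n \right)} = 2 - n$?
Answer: $9801$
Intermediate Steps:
$k = 63$ ($k = 3 \cdot 3 \left(\left(2 - 0\right) + 5\right) = 3 \cdot 3 \left(\left(2 + 0\right) + 5\right) = 3 \cdot 3 \left(2 + 5\right) = 3 \cdot 3 \cdot 7 = 3 \cdot 21 = 63$)
$\left(k + \left(R{\left(2 \right)} + 4\right)^{2}\right)^{2} = \left(63 + \left(2 + 4\right)^{2}\right)^{2} = \left(63 + 6^{2}\right)^{2} = \left(63 + 36\right)^{2} = 99^{2} = 9801$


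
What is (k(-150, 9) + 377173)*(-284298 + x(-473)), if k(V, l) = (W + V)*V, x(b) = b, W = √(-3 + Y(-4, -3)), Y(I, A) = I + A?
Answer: -113815279883 + 42715650*I*√10 ≈ -1.1382e+11 + 1.3508e+8*I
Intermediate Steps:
Y(I, A) = A + I
W = I*√10 (W = √(-3 + (-3 - 4)) = √(-3 - 7) = √(-10) = I*√10 ≈ 3.1623*I)
k(V, l) = V*(V + I*√10) (k(V, l) = (I*√10 + V)*V = (V + I*√10)*V = V*(V + I*√10))
(k(-150, 9) + 377173)*(-284298 + x(-473)) = (-150*(-150 + I*√10) + 377173)*(-284298 - 473) = ((22500 - 150*I*√10) + 377173)*(-284771) = (399673 - 150*I*√10)*(-284771) = -113815279883 + 42715650*I*√10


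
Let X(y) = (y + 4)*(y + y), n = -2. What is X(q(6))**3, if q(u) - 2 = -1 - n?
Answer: 74088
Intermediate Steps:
q(u) = 3 (q(u) = 2 + (-1 - 1*(-2)) = 2 + (-1 + 2) = 2 + 1 = 3)
X(y) = 2*y*(4 + y) (X(y) = (4 + y)*(2*y) = 2*y*(4 + y))
X(q(6))**3 = (2*3*(4 + 3))**3 = (2*3*7)**3 = 42**3 = 74088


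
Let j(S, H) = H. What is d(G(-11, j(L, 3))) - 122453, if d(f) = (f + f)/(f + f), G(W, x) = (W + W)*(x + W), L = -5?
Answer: -122452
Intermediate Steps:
G(W, x) = 2*W*(W + x) (G(W, x) = (2*W)*(W + x) = 2*W*(W + x))
d(f) = 1 (d(f) = (2*f)/((2*f)) = (2*f)*(1/(2*f)) = 1)
d(G(-11, j(L, 3))) - 122453 = 1 - 122453 = -122452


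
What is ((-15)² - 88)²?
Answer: 18769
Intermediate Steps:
((-15)² - 88)² = (225 - 88)² = 137² = 18769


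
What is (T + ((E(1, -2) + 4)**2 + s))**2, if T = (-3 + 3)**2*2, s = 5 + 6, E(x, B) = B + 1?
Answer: 400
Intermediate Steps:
E(x, B) = 1 + B
s = 11
T = 0 (T = 0**2*2 = 0*2 = 0)
(T + ((E(1, -2) + 4)**2 + s))**2 = (0 + (((1 - 2) + 4)**2 + 11))**2 = (0 + ((-1 + 4)**2 + 11))**2 = (0 + (3**2 + 11))**2 = (0 + (9 + 11))**2 = (0 + 20)**2 = 20**2 = 400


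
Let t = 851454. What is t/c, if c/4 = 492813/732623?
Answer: 34655265769/109514 ≈ 3.1645e+5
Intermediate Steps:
c = 1971252/732623 (c = 4*(492813/732623) = 1971252/732623 ≈ 2.6907)
t/c = 851454/(1971252/732623) = 851454*(732623/1971252) = 34655265769/109514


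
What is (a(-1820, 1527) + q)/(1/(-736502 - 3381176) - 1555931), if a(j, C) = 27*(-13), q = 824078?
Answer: -3391842545906/6406822848219 ≈ -0.52941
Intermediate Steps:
a(j, C) = -351
(a(-1820, 1527) + q)/(1/(-736502 - 3381176) - 1555931) = (-351 + 824078)/(1/(-736502 - 3381176) - 1555931) = 823727/(1/(-4117678) - 1555931) = 823727/(-1/4117678 - 1555931) = 823727/(-6406822848219/4117678) = 823727*(-4117678/6406822848219) = -3391842545906/6406822848219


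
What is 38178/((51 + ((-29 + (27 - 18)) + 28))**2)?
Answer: 38178/3481 ≈ 10.968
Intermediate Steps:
38178/((51 + ((-29 + (27 - 18)) + 28))**2) = 38178/((51 + ((-29 + 9) + 28))**2) = 38178/((51 + (-20 + 28))**2) = 38178/((51 + 8)**2) = 38178/(59**2) = 38178/3481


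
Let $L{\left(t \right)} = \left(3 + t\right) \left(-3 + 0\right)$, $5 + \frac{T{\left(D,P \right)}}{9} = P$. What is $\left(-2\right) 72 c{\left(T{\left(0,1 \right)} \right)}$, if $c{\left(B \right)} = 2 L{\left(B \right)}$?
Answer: $-28512$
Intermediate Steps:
$T{\left(D,P \right)} = -45 + 9 P$
$L{\left(t \right)} = -9 - 3 t$ ($L{\left(t \right)} = \left(3 + t\right) \left(-3\right) = -9 - 3 t$)
$c{\left(B \right)} = -18 - 6 B$ ($c{\left(B \right)} = 2 \left(-9 - 3 B\right) = -18 - 6 B$)
$\left(-2\right) 72 c{\left(T{\left(0,1 \right)} \right)} = \left(-2\right) 72 \left(-18 - 6 \left(-45 + 9 \cdot 1\right)\right) = - 144 \left(-18 - 6 \left(-45 + 9\right)\right) = - 144 \left(-18 - -216\right) = - 144 \left(-18 + 216\right) = \left(-144\right) 198 = -28512$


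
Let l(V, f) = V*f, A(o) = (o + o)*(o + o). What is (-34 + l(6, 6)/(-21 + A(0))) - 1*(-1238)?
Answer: 8416/7 ≈ 1202.3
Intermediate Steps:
A(o) = 4*o² (A(o) = (2*o)*(2*o) = 4*o²)
(-34 + l(6, 6)/(-21 + A(0))) - 1*(-1238) = (-34 + (6*6)/(-21 + 4*0²)) - 1*(-1238) = (-34 + 36/(-21 + 4*0)) + 1238 = (-34 + 36/(-21 + 0)) + 1238 = (-34 + 36/(-21)) + 1238 = (-34 - 1/21*36) + 1238 = (-34 - 12/7) + 1238 = -250/7 + 1238 = 8416/7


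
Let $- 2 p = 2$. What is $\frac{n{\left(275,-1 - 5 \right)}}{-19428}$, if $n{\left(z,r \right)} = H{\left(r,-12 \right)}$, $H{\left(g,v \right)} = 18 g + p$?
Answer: $\frac{109}{19428} \approx 0.0056105$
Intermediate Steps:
$p = -1$ ($p = \left(- \frac{1}{2}\right) 2 = -1$)
$H{\left(g,v \right)} = -1 + 18 g$ ($H{\left(g,v \right)} = 18 g - 1 = -1 + 18 g$)
$n{\left(z,r \right)} = -1 + 18 r$
$\frac{n{\left(275,-1 - 5 \right)}}{-19428} = \frac{-1 + 18 \left(-1 - 5\right)}{-19428} = \left(-1 + 18 \left(-1 - 5\right)\right) \left(- \frac{1}{19428}\right) = \left(-1 + 18 \left(-6\right)\right) \left(- \frac{1}{19428}\right) = \left(-1 - 108\right) \left(- \frac{1}{19428}\right) = \left(-109\right) \left(- \frac{1}{19428}\right) = \frac{109}{19428}$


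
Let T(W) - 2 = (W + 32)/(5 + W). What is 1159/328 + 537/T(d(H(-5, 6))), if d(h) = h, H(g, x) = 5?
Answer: 609141/6232 ≈ 97.744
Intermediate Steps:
T(W) = 2 + (32 + W)/(5 + W) (T(W) = 2 + (W + 32)/(5 + W) = 2 + (32 + W)/(5 + W))
1159/328 + 537/T(d(H(-5, 6))) = 1159/328 + 537/((3*(14 + 5)/(5 + 5))) = 1159*(1/328) + 537/((3*19/10)) = 1159/328 + 537/((3*(⅒)*19)) = 1159/328 + 537/(57/10) = 1159/328 + 537*(10/57) = 1159/328 + 1790/19 = 609141/6232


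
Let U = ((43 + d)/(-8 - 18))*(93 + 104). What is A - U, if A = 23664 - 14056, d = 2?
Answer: 258673/26 ≈ 9949.0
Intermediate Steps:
U = -8865/26 (U = ((43 + 2)/(-8 - 18))*(93 + 104) = (45/(-26))*197 = (45*(-1/26))*197 = -45/26*197 = -8865/26 ≈ -340.96)
A = 9608
A - U = 9608 - 1*(-8865/26) = 9608 + 8865/26 = 258673/26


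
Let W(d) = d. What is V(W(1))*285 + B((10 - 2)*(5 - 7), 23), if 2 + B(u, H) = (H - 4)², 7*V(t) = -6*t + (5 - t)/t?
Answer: 1943/7 ≈ 277.57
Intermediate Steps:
V(t) = -6*t/7 + (5 - t)/(7*t) (V(t) = (-6*t + (5 - t)/t)/7 = -6*t/7 + (5 - t)/(7*t))
B(u, H) = -2 + (-4 + H)² (B(u, H) = -2 + (H - 4)² = -2 + (-4 + H)²)
V(W(1))*285 + B((10 - 2)*(5 - 7), 23) = ((⅐)*(5 - 1*1 - 6*1²)/1)*285 + (-2 + (-4 + 23)²) = ((⅐)*1*(5 - 1 - 6*1))*285 + (-2 + 19²) = ((⅐)*1*(5 - 1 - 6))*285 + (-2 + 361) = ((⅐)*1*(-2))*285 + 359 = -2/7*285 + 359 = -570/7 + 359 = 1943/7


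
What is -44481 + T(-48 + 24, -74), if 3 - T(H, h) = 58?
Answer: -44536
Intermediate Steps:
T(H, h) = -55 (T(H, h) = 3 - 1*58 = 3 - 58 = -55)
-44481 + T(-48 + 24, -74) = -44481 - 55 = -44536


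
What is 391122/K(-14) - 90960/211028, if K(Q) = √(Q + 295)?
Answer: -22740/52757 + 391122*√281/281 ≈ 23332.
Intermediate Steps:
K(Q) = √(295 + Q)
391122/K(-14) - 90960/211028 = 391122/(√(295 - 14)) - 90960/211028 = 391122/(√281) - 90960*1/211028 = 391122*(√281/281) - 22740/52757 = 391122*√281/281 - 22740/52757 = -22740/52757 + 391122*√281/281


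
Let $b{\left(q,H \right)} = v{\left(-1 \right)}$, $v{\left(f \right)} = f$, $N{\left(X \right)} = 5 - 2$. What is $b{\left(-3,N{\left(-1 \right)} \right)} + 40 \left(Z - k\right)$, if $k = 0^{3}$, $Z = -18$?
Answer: $-721$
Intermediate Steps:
$N{\left(X \right)} = 3$
$b{\left(q,H \right)} = -1$
$k = 0$
$b{\left(-3,N{\left(-1 \right)} \right)} + 40 \left(Z - k\right) = -1 + 40 \left(-18 - 0\right) = -1 + 40 \left(-18 + 0\right) = -1 + 40 \left(-18\right) = -1 - 720 = -721$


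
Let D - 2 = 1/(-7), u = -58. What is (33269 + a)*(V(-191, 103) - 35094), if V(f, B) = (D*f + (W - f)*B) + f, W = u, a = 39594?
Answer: -1598666265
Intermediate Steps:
W = -58
D = 13/7 (D = 2 + 1/(-7) = 2 - ⅐ = 13/7 ≈ 1.8571)
V(f, B) = 20*f/7 + B*(-58 - f) (V(f, B) = (13*f/7 + (-58 - f)*B) + f = (13*f/7 + B*(-58 - f)) + f = 20*f/7 + B*(-58 - f))
(33269 + a)*(V(-191, 103) - 35094) = (33269 + 39594)*((-58*103 + (20/7)*(-191) - 1*103*(-191)) - 35094) = 72863*((-5974 - 3820/7 + 19673) - 35094) = 72863*(92073/7 - 35094) = 72863*(-153585/7) = -1598666265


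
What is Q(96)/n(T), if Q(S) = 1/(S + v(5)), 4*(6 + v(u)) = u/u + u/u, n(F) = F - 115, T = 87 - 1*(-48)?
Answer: 1/1810 ≈ 0.00055249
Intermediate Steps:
T = 135 (T = 87 + 48 = 135)
n(F) = -115 + F
v(u) = -11/2 (v(u) = -6 + (u/u + u/u)/4 = -6 + (1 + 1)/4 = -6 + (¼)*2 = -6 + ½ = -11/2)
Q(S) = 1/(-11/2 + S) (Q(S) = 1/(S - 11/2) = 1/(-11/2 + S))
Q(96)/n(T) = (2/(-11 + 2*96))/(-115 + 135) = (2/(-11 + 192))/20 = (2/181)*(1/20) = 1/1810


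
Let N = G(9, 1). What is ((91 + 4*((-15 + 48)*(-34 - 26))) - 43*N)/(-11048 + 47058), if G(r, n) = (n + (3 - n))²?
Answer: -316/1385 ≈ -0.22816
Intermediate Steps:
G(r, n) = 9 (G(r, n) = 3² = 9)
N = 9
((91 + 4*((-15 + 48)*(-34 - 26))) - 43*N)/(-11048 + 47058) = ((91 + 4*((-15 + 48)*(-34 - 26))) - 43*9)/(-11048 + 47058) = ((91 + 4*(33*(-60))) - 387)/36010 = ((91 + 4*(-1980)) - 387)*(1/36010) = ((91 - 7920) - 387)*(1/36010) = (-7829 - 387)*(1/36010) = -8216*1/36010 = -316/1385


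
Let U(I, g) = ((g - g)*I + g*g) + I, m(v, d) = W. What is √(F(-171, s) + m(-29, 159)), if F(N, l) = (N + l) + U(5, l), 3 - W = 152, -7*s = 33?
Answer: I*√14577/7 ≈ 17.248*I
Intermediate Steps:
s = -33/7 (s = -⅐*33 = -33/7 ≈ -4.7143)
W = -149 (W = 3 - 1*152 = 3 - 152 = -149)
m(v, d) = -149
U(I, g) = I + g² (U(I, g) = (0*I + g²) + I = (0 + g²) + I = g² + I = I + g²)
F(N, l) = 5 + N + l + l² (F(N, l) = (N + l) + (5 + l²) = 5 + N + l + l²)
√(F(-171, s) + m(-29, 159)) = √((5 - 171 - 33/7 + (-33/7)²) - 149) = √((5 - 171 - 33/7 + 1089/49) - 149) = √(-7276/49 - 149) = √(-14577/49) = I*√14577/7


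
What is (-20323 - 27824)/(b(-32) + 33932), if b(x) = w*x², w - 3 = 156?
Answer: -48147/196748 ≈ -0.24471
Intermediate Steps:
w = 159 (w = 3 + 156 = 159)
b(x) = 159*x²
(-20323 - 27824)/(b(-32) + 33932) = (-20323 - 27824)/(159*(-32)² + 33932) = -48147/(159*1024 + 33932) = -48147/(162816 + 33932) = -48147/196748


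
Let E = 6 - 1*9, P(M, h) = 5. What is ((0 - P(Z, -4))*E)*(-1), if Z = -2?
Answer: -15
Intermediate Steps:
E = -3 (E = 6 - 9 = -3)
((0 - P(Z, -4))*E)*(-1) = ((0 - 1*5)*(-3))*(-1) = ((0 - 5)*(-3))*(-1) = -5*(-3)*(-1) = 15*(-1) = -15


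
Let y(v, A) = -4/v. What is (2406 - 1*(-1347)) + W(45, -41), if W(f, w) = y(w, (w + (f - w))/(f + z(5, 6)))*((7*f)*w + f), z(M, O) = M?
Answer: 102393/41 ≈ 2497.4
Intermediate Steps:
W(f, w) = -4*(f + 7*f*w)/w (W(f, w) = (-4/w)*((7*f)*w + f) = (-4/w)*(7*f*w + f) = (-4/w)*(f + 7*f*w) = -4*(f + 7*f*w)/w)
(2406 - 1*(-1347)) + W(45, -41) = (2406 - 1*(-1347)) + (-28*45 - 4*45/(-41)) = (2406 + 1347) + (-1260 - 4*45*(-1/41)) = 3753 + (-1260 + 180/41) = 3753 - 51480/41 = 102393/41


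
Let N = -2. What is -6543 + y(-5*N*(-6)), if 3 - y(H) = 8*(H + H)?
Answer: -5580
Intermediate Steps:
y(H) = 3 - 16*H (y(H) = 3 - 8*(H + H) = 3 - 8*2*H = 3 - 16*H)
-6543 + y(-5*N*(-6)) = -6543 + (3 - 16*(-5*(-2))*(-6)) = -6543 + (3 - 160*(-6)) = -6543 + (3 - 16*(-60)) = -6543 + (3 + 960) = -6543 + 963 = -5580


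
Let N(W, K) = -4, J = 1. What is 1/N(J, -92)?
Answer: -1/4 ≈ -0.25000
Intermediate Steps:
1/N(J, -92) = 1/(-4) = -1/4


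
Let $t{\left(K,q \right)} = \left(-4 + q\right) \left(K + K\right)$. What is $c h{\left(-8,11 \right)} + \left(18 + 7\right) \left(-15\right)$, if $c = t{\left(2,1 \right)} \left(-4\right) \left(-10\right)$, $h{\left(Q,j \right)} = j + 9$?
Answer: $-9975$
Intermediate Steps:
$h{\left(Q,j \right)} = 9 + j$
$t{\left(K,q \right)} = 2 K \left(-4 + q\right)$ ($t{\left(K,q \right)} = \left(-4 + q\right) 2 K = 2 K \left(-4 + q\right)$)
$c = -480$ ($c = 2 \cdot 2 \left(-4 + 1\right) \left(-4\right) \left(-10\right) = 2 \cdot 2 \left(-3\right) \left(-4\right) \left(-10\right) = \left(-12\right) \left(-4\right) \left(-10\right) = 48 \left(-10\right) = -480$)
$c h{\left(-8,11 \right)} + \left(18 + 7\right) \left(-15\right) = - 480 \left(9 + 11\right) + \left(18 + 7\right) \left(-15\right) = \left(-480\right) 20 + 25 \left(-15\right) = -9600 - 375 = -9975$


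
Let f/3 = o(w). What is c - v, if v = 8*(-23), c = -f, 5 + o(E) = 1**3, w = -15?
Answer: 196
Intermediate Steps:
o(E) = -4 (o(E) = -5 + 1**3 = -5 + 1 = -4)
f = -12 (f = 3*(-4) = -12)
c = 12 (c = -1*(-12) = 12)
v = -184
c - v = 12 - 1*(-184) = 12 + 184 = 196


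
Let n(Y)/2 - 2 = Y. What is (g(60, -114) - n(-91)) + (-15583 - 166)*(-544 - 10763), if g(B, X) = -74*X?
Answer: 178082557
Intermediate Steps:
n(Y) = 4 + 2*Y
(g(60, -114) - n(-91)) + (-15583 - 166)*(-544 - 10763) = (-74*(-114) - (4 + 2*(-91))) + (-15583 - 166)*(-544 - 10763) = (8436 - (4 - 182)) - 15749*(-11307) = (8436 - 1*(-178)) + 178073943 = (8436 + 178) + 178073943 = 8614 + 178073943 = 178082557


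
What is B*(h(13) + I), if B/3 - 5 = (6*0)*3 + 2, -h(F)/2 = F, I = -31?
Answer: -1197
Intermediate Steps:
h(F) = -2*F
B = 21 (B = 15 + 3*((6*0)*3 + 2) = 15 + 3*(0*3 + 2) = 15 + 3*(0 + 2) = 15 + 3*2 = 15 + 6 = 21)
B*(h(13) + I) = 21*(-2*13 - 31) = 21*(-26 - 31) = 21*(-57) = -1197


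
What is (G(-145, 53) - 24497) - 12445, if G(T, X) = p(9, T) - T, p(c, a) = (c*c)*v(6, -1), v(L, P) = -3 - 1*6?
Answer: -37526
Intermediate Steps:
v(L, P) = -9 (v(L, P) = -3 - 6 = -9)
p(c, a) = -9*c**2 (p(c, a) = (c*c)*(-9) = c**2*(-9) = -9*c**2)
G(T, X) = -729 - T (G(T, X) = -9*9**2 - T = -9*81 - T = -729 - T)
(G(-145, 53) - 24497) - 12445 = ((-729 - 1*(-145)) - 24497) - 12445 = ((-729 + 145) - 24497) - 12445 = (-584 - 24497) - 12445 = -25081 - 12445 = -37526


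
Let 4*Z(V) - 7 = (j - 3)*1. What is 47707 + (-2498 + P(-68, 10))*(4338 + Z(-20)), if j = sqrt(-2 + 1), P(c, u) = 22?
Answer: -10695657 - 619*I ≈ -1.0696e+7 - 619.0*I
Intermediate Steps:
j = I (j = sqrt(-1) = I ≈ 1.0*I)
Z(V) = 1 + I/4 (Z(V) = 7/4 + ((I - 3)*1)/4 = 7/4 + ((-3 + I)*1)/4 = 7/4 + (-3 + I)/4 = 7/4 + (-3/4 + I/4) = 1 + I/4)
47707 + (-2498 + P(-68, 10))*(4338 + Z(-20)) = 47707 + (-2498 + 22)*(4338 + (1 + I/4)) = 47707 - 2476*(4339 + I/4) = 47707 + (-10743364 - 619*I) = -10695657 - 619*I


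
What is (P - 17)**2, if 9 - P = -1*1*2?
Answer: 36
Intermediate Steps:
P = 11 (P = 9 - (-1*1)*2 = 9 - (-1)*2 = 9 - 1*(-2) = 9 + 2 = 11)
(P - 17)**2 = (11 - 17)**2 = (-6)**2 = 36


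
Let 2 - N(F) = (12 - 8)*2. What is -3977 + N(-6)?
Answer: -3983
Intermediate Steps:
N(F) = -6 (N(F) = 2 - (12 - 8)*2 = 2 - 4*2 = 2 - 1*8 = 2 - 8 = -6)
-3977 + N(-6) = -3977 - 6 = -3983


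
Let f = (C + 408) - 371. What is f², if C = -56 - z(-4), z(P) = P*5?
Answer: 1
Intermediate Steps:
z(P) = 5*P
C = -36 (C = -56 - 5*(-4) = -56 - 1*(-20) = -56 + 20 = -36)
f = 1 (f = (-36 + 408) - 371 = 372 - 371 = 1)
f² = 1² = 1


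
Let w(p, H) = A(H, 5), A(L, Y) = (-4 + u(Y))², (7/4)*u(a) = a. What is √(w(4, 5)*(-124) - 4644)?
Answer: 2*I*√58873/7 ≈ 69.325*I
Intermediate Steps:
u(a) = 4*a/7
A(L, Y) = (-4 + 4*Y/7)²
w(p, H) = 64/49 (w(p, H) = 16*(-7 + 5)²/49 = (16/49)*(-2)² = (16/49)*4 = 64/49)
√(w(4, 5)*(-124) - 4644) = √((64/49)*(-124) - 4644) = √(-7936/49 - 4644) = √(-235492/49) = 2*I*√58873/7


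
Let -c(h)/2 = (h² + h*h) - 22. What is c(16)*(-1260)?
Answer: 1234800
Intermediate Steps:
c(h) = 44 - 4*h² (c(h) = -2*((h² + h*h) - 22) = -2*((h² + h²) - 22) = -2*(2*h² - 22) = -2*(-22 + 2*h²) = 44 - 4*h²)
c(16)*(-1260) = (44 - 4*16²)*(-1260) = (44 - 4*256)*(-1260) = (44 - 1024)*(-1260) = -980*(-1260) = 1234800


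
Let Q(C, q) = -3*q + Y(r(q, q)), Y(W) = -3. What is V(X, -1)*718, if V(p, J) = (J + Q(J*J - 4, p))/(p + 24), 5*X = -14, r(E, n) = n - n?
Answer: 7898/53 ≈ 149.02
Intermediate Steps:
r(E, n) = 0
X = -14/5 (X = (1/5)*(-14) = -14/5 ≈ -2.8000)
Q(C, q) = -3 - 3*q (Q(C, q) = -3*q - 3 = -3 - 3*q)
V(p, J) = (-3 + J - 3*p)/(24 + p) (V(p, J) = (J + (-3 - 3*p))/(p + 24) = (-3 + J - 3*p)/(24 + p))
V(X, -1)*718 = ((-3 - 1 - 3*(-14/5))/(24 - 14/5))*718 = ((-3 - 1 + 42/5)/(106/5))*718 = ((5/106)*(22/5))*718 = (11/53)*718 = 7898/53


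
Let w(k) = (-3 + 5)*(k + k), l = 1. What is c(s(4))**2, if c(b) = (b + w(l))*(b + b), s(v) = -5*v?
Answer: 409600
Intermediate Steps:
w(k) = 4*k (w(k) = 2*(2*k) = 4*k)
c(b) = 2*b*(4 + b) (c(b) = (b + 4*1)*(b + b) = (b + 4)*(2*b) = (4 + b)*(2*b) = 2*b*(4 + b))
c(s(4))**2 = (2*(-5*4)*(4 - 5*4))**2 = (2*(-20)*(4 - 20))**2 = (2*(-20)*(-16))**2 = 640**2 = 409600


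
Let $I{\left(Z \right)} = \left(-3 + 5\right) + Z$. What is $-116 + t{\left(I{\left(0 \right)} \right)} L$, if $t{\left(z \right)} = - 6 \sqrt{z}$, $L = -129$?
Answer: $-116 + 774 \sqrt{2} \approx 978.6$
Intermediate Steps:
$I{\left(Z \right)} = 2 + Z$
$-116 + t{\left(I{\left(0 \right)} \right)} L = -116 + - 6 \sqrt{2 + 0} \left(-129\right) = -116 + - 6 \sqrt{2} \left(-129\right) = -116 + 774 \sqrt{2}$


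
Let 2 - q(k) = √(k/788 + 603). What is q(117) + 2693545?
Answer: 2693547 - 3*√10403373/394 ≈ 2.6935e+6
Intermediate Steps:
q(k) = 2 - √(603 + k/788) (q(k) = 2 - √(k/788 + 603) = 2 - √(603 + k/788))
q(117) + 2693545 = (2 - √(93607308 + 197*117)/394) + 2693545 = (2 - √(93607308 + 23049)/394) + 2693545 = (2 - 3*√10403373/394) + 2693545 = 2693547 - 3*√10403373/394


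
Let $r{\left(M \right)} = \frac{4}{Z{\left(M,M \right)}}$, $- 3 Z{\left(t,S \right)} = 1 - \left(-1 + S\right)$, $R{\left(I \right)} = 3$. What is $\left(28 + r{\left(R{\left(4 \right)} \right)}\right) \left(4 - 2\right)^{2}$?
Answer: $160$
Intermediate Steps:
$Z{\left(t,S \right)} = - \frac{2}{3} + \frac{S}{3}$ ($Z{\left(t,S \right)} = - \frac{1 - \left(-1 + S\right)}{3} = - \frac{2 - S}{3} = - \frac{2}{3} + \frac{S}{3}$)
$r{\left(M \right)} = \frac{4}{- \frac{2}{3} + \frac{M}{3}}$
$\left(28 + r{\left(R{\left(4 \right)} \right)}\right) \left(4 - 2\right)^{2} = \left(28 + \frac{12}{-2 + 3}\right) \left(4 - 2\right)^{2} = \left(28 + \frac{12}{1}\right) 2^{2} = \left(28 + 12 \cdot 1\right) 4 = \left(28 + 12\right) 4 = 40 \cdot 4 = 160$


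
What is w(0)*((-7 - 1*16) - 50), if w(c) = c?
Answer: 0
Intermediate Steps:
w(0)*((-7 - 1*16) - 50) = 0*((-7 - 1*16) - 50) = 0*((-7 - 16) - 50) = 0*(-23 - 50) = 0*(-73) = 0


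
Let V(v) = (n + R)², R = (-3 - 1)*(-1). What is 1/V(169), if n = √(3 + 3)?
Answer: (4 + √6)⁻² ≈ 0.024041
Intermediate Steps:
n = √6 ≈ 2.4495
R = 4 (R = -4*(-1) = 4)
V(v) = (4 + √6)² (V(v) = (√6 + 4)² = (4 + √6)²)
1/V(169) = 1/((4 + √6)²) = (4 + √6)⁻²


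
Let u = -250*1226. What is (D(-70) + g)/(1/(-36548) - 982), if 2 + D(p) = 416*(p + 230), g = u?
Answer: 8769400216/35890137 ≈ 244.34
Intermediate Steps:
u = -306500
g = -306500
D(p) = 95678 + 416*p (D(p) = -2 + 416*(p + 230) = -2 + 416*(230 + p) = -2 + (95680 + 416*p) = 95678 + 416*p)
(D(-70) + g)/(1/(-36548) - 982) = ((95678 + 416*(-70)) - 306500)/(1/(-36548) - 982) = ((95678 - 29120) - 306500)/(-1/36548 - 982) = (66558 - 306500)/(-35890137/36548) = -239942*(-36548/35890137) = 8769400216/35890137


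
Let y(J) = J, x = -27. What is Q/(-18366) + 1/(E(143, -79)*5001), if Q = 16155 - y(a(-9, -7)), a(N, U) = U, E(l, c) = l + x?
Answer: -1562636071/1775735076 ≈ -0.87999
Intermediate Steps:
E(l, c) = -27 + l (E(l, c) = l - 27 = -27 + l)
Q = 16162 (Q = 16155 - 1*(-7) = 16155 + 7 = 16162)
Q/(-18366) + 1/(E(143, -79)*5001) = 16162/(-18366) + 1/((-27 + 143)*5001) = 16162*(-1/18366) + (1/5001)/116 = -8081/9183 + (1/116)*(1/5001) = -8081/9183 + 1/580116 = -1562636071/1775735076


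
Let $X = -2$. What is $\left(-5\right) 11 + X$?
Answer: $-57$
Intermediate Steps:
$\left(-5\right) 11 + X = \left(-5\right) 11 - 2 = -55 - 2 = -57$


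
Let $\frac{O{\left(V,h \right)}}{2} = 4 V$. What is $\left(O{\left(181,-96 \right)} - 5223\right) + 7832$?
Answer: $4057$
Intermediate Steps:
$O{\left(V,h \right)} = 8 V$ ($O{\left(V,h \right)} = 2 \cdot 4 V = 8 V$)
$\left(O{\left(181,-96 \right)} - 5223\right) + 7832 = \left(8 \cdot 181 - 5223\right) + 7832 = \left(1448 - 5223\right) + 7832 = -3775 + 7832 = 4057$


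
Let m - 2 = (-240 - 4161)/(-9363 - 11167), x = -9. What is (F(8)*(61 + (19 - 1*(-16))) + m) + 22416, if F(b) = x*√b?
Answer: 460245941/20530 - 1728*√2 ≈ 19974.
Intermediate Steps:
F(b) = -9*√b
m = 45461/20530 (m = 2 + (-240 - 4161)/(-9363 - 11167) = 2 - 4401/(-20530) = 2 - 4401*(-1/20530) = 2 + 4401/20530 = 45461/20530 ≈ 2.2144)
(F(8)*(61 + (19 - 1*(-16))) + m) + 22416 = ((-18*√2)*(61 + (19 - 1*(-16))) + 45461/20530) + 22416 = ((-18*√2)*(61 + (19 + 16)) + 45461/20530) + 22416 = ((-18*√2)*(61 + 35) + 45461/20530) + 22416 = (-18*√2*96 + 45461/20530) + 22416 = (-1728*√2 + 45461/20530) + 22416 = (45461/20530 - 1728*√2) + 22416 = 460245941/20530 - 1728*√2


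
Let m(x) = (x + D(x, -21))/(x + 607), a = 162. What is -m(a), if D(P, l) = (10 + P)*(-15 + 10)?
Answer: 698/769 ≈ 0.90767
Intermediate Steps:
D(P, l) = -50 - 5*P (D(P, l) = (10 + P)*(-5) = -50 - 5*P)
m(x) = (-50 - 4*x)/(607 + x) (m(x) = (x + (-50 - 5*x))/(x + 607) = (-50 - 4*x)/(607 + x))
-m(a) = -2*(-25 - 2*162)/(607 + 162) = -2*(-25 - 324)/769 = -2*(-349)/769 = -1*(-698/769) = 698/769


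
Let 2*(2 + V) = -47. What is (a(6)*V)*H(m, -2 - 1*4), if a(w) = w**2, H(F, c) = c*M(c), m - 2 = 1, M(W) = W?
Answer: -33048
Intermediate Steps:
m = 3 (m = 2 + 1 = 3)
H(F, c) = c**2 (H(F, c) = c*c = c**2)
V = -51/2 (V = -2 + (1/2)*(-47) = -2 - 47/2 = -51/2 ≈ -25.500)
(a(6)*V)*H(m, -2 - 1*4) = (6**2*(-51/2))*(-2 - 1*4)**2 = (36*(-51/2))*(-2 - 4)**2 = -918*(-6)**2 = -918*36 = -33048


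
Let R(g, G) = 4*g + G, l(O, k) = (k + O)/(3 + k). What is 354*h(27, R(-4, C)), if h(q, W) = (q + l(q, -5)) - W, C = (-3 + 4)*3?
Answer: 10266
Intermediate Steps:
C = 3 (C = 1*3 = 3)
l(O, k) = (O + k)/(3 + k)
R(g, G) = G + 4*g
h(q, W) = 5/2 + q/2 - W (h(q, W) = (q + (q - 5)/(3 - 5)) - W = (q + (-5 + q)/(-2)) - W = (q - (-5 + q)/2) - W = (q + (5/2 - q/2)) - W = (5/2 + q/2) - W = 5/2 + q/2 - W)
354*h(27, R(-4, C)) = 354*(5/2 + (½)*27 - (3 + 4*(-4))) = 354*(5/2 + 27/2 - (3 - 16)) = 354*(5/2 + 27/2 - 1*(-13)) = 354*(5/2 + 27/2 + 13) = 354*29 = 10266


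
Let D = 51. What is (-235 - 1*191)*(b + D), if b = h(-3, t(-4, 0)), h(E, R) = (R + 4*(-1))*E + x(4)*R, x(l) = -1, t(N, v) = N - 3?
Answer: -38766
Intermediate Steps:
t(N, v) = -3 + N
h(E, R) = -R + E*(-4 + R) (h(E, R) = (R + 4*(-1))*E - R = (R - 4)*E - R = (-4 + R)*E - R = E*(-4 + R) - R = -R + E*(-4 + R))
b = 40 (b = -(-3 - 4) - 4*(-3) - 3*(-3 - 4) = -1*(-7) + 12 - 3*(-7) = 7 + 12 + 21 = 40)
(-235 - 1*191)*(b + D) = (-235 - 1*191)*(40 + 51) = (-235 - 191)*91 = -426*91 = -38766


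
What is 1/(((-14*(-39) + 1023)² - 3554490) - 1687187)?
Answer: -1/2779916 ≈ -3.5972e-7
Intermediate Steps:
1/(((-14*(-39) + 1023)² - 3554490) - 1687187) = 1/(((546 + 1023)² - 3554490) - 1687187) = 1/((1569² - 3554490) - 1687187) = 1/((2461761 - 3554490) - 1687187) = 1/(-1092729 - 1687187) = 1/(-2779916) = -1/2779916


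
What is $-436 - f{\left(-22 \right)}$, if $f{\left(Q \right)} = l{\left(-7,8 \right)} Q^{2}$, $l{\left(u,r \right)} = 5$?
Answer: $-2856$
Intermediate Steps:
$f{\left(Q \right)} = 5 Q^{2}$
$-436 - f{\left(-22 \right)} = -436 - 5 \left(-22\right)^{2} = -436 - 5 \cdot 484 = -436 - 2420 = -2856$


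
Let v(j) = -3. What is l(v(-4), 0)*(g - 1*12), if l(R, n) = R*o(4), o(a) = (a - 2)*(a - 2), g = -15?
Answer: 324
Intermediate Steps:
o(a) = (-2 + a)² (o(a) = (-2 + a)*(-2 + a) = (-2 + a)²)
l(R, n) = 4*R (l(R, n) = R*(-2 + 4)² = R*2² = R*4 = 4*R)
l(v(-4), 0)*(g - 1*12) = (4*(-3))*(-15 - 1*12) = -12*(-15 - 12) = -12*(-27) = 324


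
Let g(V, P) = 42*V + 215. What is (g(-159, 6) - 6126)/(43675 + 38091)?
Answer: -12589/81766 ≈ -0.15396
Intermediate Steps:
g(V, P) = 215 + 42*V
(g(-159, 6) - 6126)/(43675 + 38091) = ((215 + 42*(-159)) - 6126)/(43675 + 38091) = ((215 - 6678) - 6126)/81766 = (-6463 - 6126)*(1/81766) = -12589*1/81766 = -12589/81766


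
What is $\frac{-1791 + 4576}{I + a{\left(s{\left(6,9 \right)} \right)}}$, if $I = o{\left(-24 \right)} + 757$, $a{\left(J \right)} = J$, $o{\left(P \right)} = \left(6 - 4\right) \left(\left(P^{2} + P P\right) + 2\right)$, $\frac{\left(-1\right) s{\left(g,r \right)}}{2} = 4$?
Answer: $\frac{2785}{3057} \approx 0.91102$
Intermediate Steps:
$s{\left(g,r \right)} = -8$ ($s{\left(g,r \right)} = \left(-2\right) 4 = -8$)
$o{\left(P \right)} = 4 + 4 P^{2}$ ($o{\left(P \right)} = 2 \left(\left(P^{2} + P^{2}\right) + 2\right) = 2 \left(2 P^{2} + 2\right) = 2 \left(2 + 2 P^{2}\right) = 4 + 4 P^{2}$)
$I = 3065$ ($I = \left(4 + 4 \left(-24\right)^{2}\right) + 757 = \left(4 + 4 \cdot 576\right) + 757 = \left(4 + 2304\right) + 757 = 2308 + 757 = 3065$)
$\frac{-1791 + 4576}{I + a{\left(s{\left(6,9 \right)} \right)}} = \frac{-1791 + 4576}{3065 - 8} = \frac{2785}{3057}$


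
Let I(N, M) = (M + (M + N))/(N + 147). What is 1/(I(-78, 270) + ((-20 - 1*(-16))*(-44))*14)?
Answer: 23/56826 ≈ 0.00040474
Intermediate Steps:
I(N, M) = (N + 2*M)/(147 + N)
1/(I(-78, 270) + ((-20 - 1*(-16))*(-44))*14) = 1/((-78 + 2*270)/(147 - 78) + ((-20 - 1*(-16))*(-44))*14) = 1/((-78 + 540)/69 + ((-20 + 16)*(-44))*14) = 1/((1/69)*462 - 4*(-44)*14) = 1/(154/23 + 176*14) = 1/(154/23 + 2464) = 1/(56826/23) = 23/56826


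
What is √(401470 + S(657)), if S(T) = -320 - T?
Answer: √400493 ≈ 632.84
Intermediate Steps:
√(401470 + S(657)) = √(401470 + (-320 - 1*657)) = √(401470 + (-320 - 657)) = √(401470 - 977) = √400493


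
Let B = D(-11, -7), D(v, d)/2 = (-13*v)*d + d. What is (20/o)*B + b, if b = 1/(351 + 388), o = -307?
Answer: 29796787/226873 ≈ 131.34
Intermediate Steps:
b = 1/739 ≈ 0.0013532
D(v, d) = 2*d - 26*d*v (D(v, d) = 2*((-13*v)*d + d) = 2*(-13*d*v + d) = 2*(d - 13*d*v) = 2*d - 26*d*v)
B = -2016 (B = 2*(-7)*(1 - 13*(-11)) = 2*(-7)*(1 + 143) = 2*(-7)*144 = -2016)
(20/o)*B + b = (20/(-307))*(-2016) + 1/739 = (20*(-1/307))*(-2016) + 1/739 = -20/307*(-2016) + 1/739 = 40320/307 + 1/739 = 29796787/226873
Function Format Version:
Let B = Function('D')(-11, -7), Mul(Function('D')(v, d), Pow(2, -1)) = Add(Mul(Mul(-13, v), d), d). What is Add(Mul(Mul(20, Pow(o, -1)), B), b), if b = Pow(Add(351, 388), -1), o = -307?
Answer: Rational(29796787, 226873) ≈ 131.34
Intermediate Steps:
b = Rational(1, 739) (b = Pow(739, -1) = Rational(1, 739) ≈ 0.0013532)
Function('D')(v, d) = Add(Mul(2, d), Mul(-26, d, v)) (Function('D')(v, d) = Mul(2, Add(Mul(Mul(-13, v), d), d)) = Mul(2, Add(Mul(-13, d, v), d)) = Mul(2, Add(d, Mul(-13, d, v))) = Add(Mul(2, d), Mul(-26, d, v)))
B = -2016 (B = Mul(2, -7, Add(1, Mul(-13, -11))) = Mul(2, -7, Add(1, 143)) = Mul(2, -7, 144) = -2016)
Add(Mul(Mul(20, Pow(o, -1)), B), b) = Add(Mul(Mul(20, Pow(-307, -1)), -2016), Rational(1, 739)) = Add(Mul(Mul(20, Rational(-1, 307)), -2016), Rational(1, 739)) = Add(Mul(Rational(-20, 307), -2016), Rational(1, 739)) = Add(Rational(40320, 307), Rational(1, 739)) = Rational(29796787, 226873)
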